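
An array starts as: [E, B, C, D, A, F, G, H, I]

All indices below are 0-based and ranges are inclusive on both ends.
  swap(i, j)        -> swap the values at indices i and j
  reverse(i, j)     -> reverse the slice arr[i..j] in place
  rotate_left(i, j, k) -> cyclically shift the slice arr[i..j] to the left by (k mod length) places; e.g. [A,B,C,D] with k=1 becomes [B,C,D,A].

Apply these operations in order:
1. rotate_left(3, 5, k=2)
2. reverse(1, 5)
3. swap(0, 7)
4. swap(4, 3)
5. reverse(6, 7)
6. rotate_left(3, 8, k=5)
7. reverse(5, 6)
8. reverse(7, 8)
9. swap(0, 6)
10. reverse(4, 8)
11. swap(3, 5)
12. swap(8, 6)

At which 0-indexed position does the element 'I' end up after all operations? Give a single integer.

Answer: 5

Derivation:
After 1 (rotate_left(3, 5, k=2)): [E, B, C, F, D, A, G, H, I]
After 2 (reverse(1, 5)): [E, A, D, F, C, B, G, H, I]
After 3 (swap(0, 7)): [H, A, D, F, C, B, G, E, I]
After 4 (swap(4, 3)): [H, A, D, C, F, B, G, E, I]
After 5 (reverse(6, 7)): [H, A, D, C, F, B, E, G, I]
After 6 (rotate_left(3, 8, k=5)): [H, A, D, I, C, F, B, E, G]
After 7 (reverse(5, 6)): [H, A, D, I, C, B, F, E, G]
After 8 (reverse(7, 8)): [H, A, D, I, C, B, F, G, E]
After 9 (swap(0, 6)): [F, A, D, I, C, B, H, G, E]
After 10 (reverse(4, 8)): [F, A, D, I, E, G, H, B, C]
After 11 (swap(3, 5)): [F, A, D, G, E, I, H, B, C]
After 12 (swap(8, 6)): [F, A, D, G, E, I, C, B, H]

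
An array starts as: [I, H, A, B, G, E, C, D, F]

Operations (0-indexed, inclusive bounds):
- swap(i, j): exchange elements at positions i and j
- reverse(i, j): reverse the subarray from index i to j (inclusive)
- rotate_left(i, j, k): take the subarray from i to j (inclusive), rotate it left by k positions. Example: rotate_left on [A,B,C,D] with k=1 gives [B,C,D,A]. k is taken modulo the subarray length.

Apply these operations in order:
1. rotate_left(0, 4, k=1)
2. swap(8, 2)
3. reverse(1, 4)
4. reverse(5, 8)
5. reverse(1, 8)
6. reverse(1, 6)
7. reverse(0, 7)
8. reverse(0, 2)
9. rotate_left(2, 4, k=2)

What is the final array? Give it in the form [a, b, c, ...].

Answer: [C, E, B, G, D, A, F, H, I]

Derivation:
After 1 (rotate_left(0, 4, k=1)): [H, A, B, G, I, E, C, D, F]
After 2 (swap(8, 2)): [H, A, F, G, I, E, C, D, B]
After 3 (reverse(1, 4)): [H, I, G, F, A, E, C, D, B]
After 4 (reverse(5, 8)): [H, I, G, F, A, B, D, C, E]
After 5 (reverse(1, 8)): [H, E, C, D, B, A, F, G, I]
After 6 (reverse(1, 6)): [H, F, A, B, D, C, E, G, I]
After 7 (reverse(0, 7)): [G, E, C, D, B, A, F, H, I]
After 8 (reverse(0, 2)): [C, E, G, D, B, A, F, H, I]
After 9 (rotate_left(2, 4, k=2)): [C, E, B, G, D, A, F, H, I]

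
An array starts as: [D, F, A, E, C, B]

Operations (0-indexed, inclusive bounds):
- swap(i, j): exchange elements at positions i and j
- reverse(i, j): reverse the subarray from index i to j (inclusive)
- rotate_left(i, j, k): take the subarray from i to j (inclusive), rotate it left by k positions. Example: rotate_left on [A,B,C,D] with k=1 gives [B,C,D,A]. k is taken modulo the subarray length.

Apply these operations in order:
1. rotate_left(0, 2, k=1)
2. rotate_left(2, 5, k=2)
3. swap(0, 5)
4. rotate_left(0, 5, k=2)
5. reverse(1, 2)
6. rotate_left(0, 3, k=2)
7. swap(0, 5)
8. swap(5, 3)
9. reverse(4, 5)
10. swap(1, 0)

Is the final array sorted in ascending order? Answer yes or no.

After 1 (rotate_left(0, 2, k=1)): [F, A, D, E, C, B]
After 2 (rotate_left(2, 5, k=2)): [F, A, C, B, D, E]
After 3 (swap(0, 5)): [E, A, C, B, D, F]
After 4 (rotate_left(0, 5, k=2)): [C, B, D, F, E, A]
After 5 (reverse(1, 2)): [C, D, B, F, E, A]
After 6 (rotate_left(0, 3, k=2)): [B, F, C, D, E, A]
After 7 (swap(0, 5)): [A, F, C, D, E, B]
After 8 (swap(5, 3)): [A, F, C, B, E, D]
After 9 (reverse(4, 5)): [A, F, C, B, D, E]
After 10 (swap(1, 0)): [F, A, C, B, D, E]

Answer: no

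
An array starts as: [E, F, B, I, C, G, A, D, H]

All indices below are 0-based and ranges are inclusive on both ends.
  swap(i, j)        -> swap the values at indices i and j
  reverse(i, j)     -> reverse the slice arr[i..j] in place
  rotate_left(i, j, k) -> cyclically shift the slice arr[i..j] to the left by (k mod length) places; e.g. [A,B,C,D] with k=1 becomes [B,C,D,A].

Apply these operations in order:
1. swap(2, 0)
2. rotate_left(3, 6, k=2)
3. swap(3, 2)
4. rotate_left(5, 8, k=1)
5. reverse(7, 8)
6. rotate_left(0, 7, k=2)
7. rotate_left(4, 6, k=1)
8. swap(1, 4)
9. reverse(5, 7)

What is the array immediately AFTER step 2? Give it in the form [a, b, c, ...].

After 1 (swap(2, 0)): [B, F, E, I, C, G, A, D, H]
After 2 (rotate_left(3, 6, k=2)): [B, F, E, G, A, I, C, D, H]

Answer: [B, F, E, G, A, I, C, D, H]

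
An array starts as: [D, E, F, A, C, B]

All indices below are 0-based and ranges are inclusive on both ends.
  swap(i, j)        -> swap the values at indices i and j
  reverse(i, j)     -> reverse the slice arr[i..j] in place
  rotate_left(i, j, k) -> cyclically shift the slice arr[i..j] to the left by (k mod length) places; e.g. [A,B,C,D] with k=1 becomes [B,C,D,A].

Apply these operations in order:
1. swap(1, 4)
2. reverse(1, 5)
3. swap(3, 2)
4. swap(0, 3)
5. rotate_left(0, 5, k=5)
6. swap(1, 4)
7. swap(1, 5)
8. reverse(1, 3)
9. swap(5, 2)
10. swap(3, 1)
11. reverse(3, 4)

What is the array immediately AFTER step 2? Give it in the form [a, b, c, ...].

Answer: [D, B, E, A, F, C]

Derivation:
After 1 (swap(1, 4)): [D, C, F, A, E, B]
After 2 (reverse(1, 5)): [D, B, E, A, F, C]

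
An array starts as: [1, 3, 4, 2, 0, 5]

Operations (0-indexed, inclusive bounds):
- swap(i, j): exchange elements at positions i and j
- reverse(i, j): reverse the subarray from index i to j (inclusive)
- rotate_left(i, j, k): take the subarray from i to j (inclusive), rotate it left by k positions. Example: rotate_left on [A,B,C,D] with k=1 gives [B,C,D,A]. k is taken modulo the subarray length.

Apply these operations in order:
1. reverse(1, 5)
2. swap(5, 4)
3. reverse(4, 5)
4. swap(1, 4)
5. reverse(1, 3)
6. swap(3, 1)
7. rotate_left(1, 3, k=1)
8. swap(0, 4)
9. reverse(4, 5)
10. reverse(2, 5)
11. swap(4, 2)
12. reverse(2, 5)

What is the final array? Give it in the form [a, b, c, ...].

Answer: [5, 0, 2, 1, 3, 4]

Derivation:
After 1 (reverse(1, 5)): [1, 5, 0, 2, 4, 3]
After 2 (swap(5, 4)): [1, 5, 0, 2, 3, 4]
After 3 (reverse(4, 5)): [1, 5, 0, 2, 4, 3]
After 4 (swap(1, 4)): [1, 4, 0, 2, 5, 3]
After 5 (reverse(1, 3)): [1, 2, 0, 4, 5, 3]
After 6 (swap(3, 1)): [1, 4, 0, 2, 5, 3]
After 7 (rotate_left(1, 3, k=1)): [1, 0, 2, 4, 5, 3]
After 8 (swap(0, 4)): [5, 0, 2, 4, 1, 3]
After 9 (reverse(4, 5)): [5, 0, 2, 4, 3, 1]
After 10 (reverse(2, 5)): [5, 0, 1, 3, 4, 2]
After 11 (swap(4, 2)): [5, 0, 4, 3, 1, 2]
After 12 (reverse(2, 5)): [5, 0, 2, 1, 3, 4]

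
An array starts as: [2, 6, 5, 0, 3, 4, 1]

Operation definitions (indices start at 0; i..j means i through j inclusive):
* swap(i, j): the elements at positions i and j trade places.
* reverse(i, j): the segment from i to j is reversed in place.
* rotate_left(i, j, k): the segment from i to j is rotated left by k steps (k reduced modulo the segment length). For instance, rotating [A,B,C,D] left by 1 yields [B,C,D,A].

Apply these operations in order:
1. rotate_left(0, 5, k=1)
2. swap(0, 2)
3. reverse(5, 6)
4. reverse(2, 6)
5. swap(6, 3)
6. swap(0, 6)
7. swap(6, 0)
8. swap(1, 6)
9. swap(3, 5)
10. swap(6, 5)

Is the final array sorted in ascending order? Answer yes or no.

Answer: yes

Derivation:
After 1 (rotate_left(0, 5, k=1)): [6, 5, 0, 3, 4, 2, 1]
After 2 (swap(0, 2)): [0, 5, 6, 3, 4, 2, 1]
After 3 (reverse(5, 6)): [0, 5, 6, 3, 4, 1, 2]
After 4 (reverse(2, 6)): [0, 5, 2, 1, 4, 3, 6]
After 5 (swap(6, 3)): [0, 5, 2, 6, 4, 3, 1]
After 6 (swap(0, 6)): [1, 5, 2, 6, 4, 3, 0]
After 7 (swap(6, 0)): [0, 5, 2, 6, 4, 3, 1]
After 8 (swap(1, 6)): [0, 1, 2, 6, 4, 3, 5]
After 9 (swap(3, 5)): [0, 1, 2, 3, 4, 6, 5]
After 10 (swap(6, 5)): [0, 1, 2, 3, 4, 5, 6]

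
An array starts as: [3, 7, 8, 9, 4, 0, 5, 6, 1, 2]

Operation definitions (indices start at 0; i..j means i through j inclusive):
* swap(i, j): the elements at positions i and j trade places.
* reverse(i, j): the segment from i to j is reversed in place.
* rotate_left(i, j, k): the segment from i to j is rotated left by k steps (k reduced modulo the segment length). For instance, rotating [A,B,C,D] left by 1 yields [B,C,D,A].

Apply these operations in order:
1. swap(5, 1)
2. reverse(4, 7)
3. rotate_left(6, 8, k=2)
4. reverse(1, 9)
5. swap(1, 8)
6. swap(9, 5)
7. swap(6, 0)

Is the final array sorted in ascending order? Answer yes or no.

After 1 (swap(5, 1)): [3, 0, 8, 9, 4, 7, 5, 6, 1, 2]
After 2 (reverse(4, 7)): [3, 0, 8, 9, 6, 5, 7, 4, 1, 2]
After 3 (rotate_left(6, 8, k=2)): [3, 0, 8, 9, 6, 5, 1, 7, 4, 2]
After 4 (reverse(1, 9)): [3, 2, 4, 7, 1, 5, 6, 9, 8, 0]
After 5 (swap(1, 8)): [3, 8, 4, 7, 1, 5, 6, 9, 2, 0]
After 6 (swap(9, 5)): [3, 8, 4, 7, 1, 0, 6, 9, 2, 5]
After 7 (swap(6, 0)): [6, 8, 4, 7, 1, 0, 3, 9, 2, 5]

Answer: no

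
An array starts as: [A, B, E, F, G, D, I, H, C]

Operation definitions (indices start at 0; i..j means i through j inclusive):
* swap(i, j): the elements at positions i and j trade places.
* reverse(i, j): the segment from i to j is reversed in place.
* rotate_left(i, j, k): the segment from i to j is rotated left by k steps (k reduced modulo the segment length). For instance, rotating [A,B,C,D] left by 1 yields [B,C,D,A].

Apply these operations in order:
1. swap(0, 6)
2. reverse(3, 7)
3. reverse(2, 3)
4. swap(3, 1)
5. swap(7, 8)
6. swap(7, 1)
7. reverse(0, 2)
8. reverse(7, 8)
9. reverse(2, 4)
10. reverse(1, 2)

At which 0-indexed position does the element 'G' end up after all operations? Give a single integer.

After 1 (swap(0, 6)): [I, B, E, F, G, D, A, H, C]
After 2 (reverse(3, 7)): [I, B, E, H, A, D, G, F, C]
After 3 (reverse(2, 3)): [I, B, H, E, A, D, G, F, C]
After 4 (swap(3, 1)): [I, E, H, B, A, D, G, F, C]
After 5 (swap(7, 8)): [I, E, H, B, A, D, G, C, F]
After 6 (swap(7, 1)): [I, C, H, B, A, D, G, E, F]
After 7 (reverse(0, 2)): [H, C, I, B, A, D, G, E, F]
After 8 (reverse(7, 8)): [H, C, I, B, A, D, G, F, E]
After 9 (reverse(2, 4)): [H, C, A, B, I, D, G, F, E]
After 10 (reverse(1, 2)): [H, A, C, B, I, D, G, F, E]

Answer: 6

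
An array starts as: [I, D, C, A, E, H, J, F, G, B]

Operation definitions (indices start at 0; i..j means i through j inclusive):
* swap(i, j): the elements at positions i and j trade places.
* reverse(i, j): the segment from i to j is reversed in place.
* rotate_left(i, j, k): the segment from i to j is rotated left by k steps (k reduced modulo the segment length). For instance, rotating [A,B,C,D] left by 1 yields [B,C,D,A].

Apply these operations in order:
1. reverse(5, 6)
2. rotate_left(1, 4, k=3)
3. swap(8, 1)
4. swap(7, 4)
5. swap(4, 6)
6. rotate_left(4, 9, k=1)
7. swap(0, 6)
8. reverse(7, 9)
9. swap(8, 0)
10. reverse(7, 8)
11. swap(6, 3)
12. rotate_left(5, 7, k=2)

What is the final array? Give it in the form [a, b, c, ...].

After 1 (reverse(5, 6)): [I, D, C, A, E, J, H, F, G, B]
After 2 (rotate_left(1, 4, k=3)): [I, E, D, C, A, J, H, F, G, B]
After 3 (swap(8, 1)): [I, G, D, C, A, J, H, F, E, B]
After 4 (swap(7, 4)): [I, G, D, C, F, J, H, A, E, B]
After 5 (swap(4, 6)): [I, G, D, C, H, J, F, A, E, B]
After 6 (rotate_left(4, 9, k=1)): [I, G, D, C, J, F, A, E, B, H]
After 7 (swap(0, 6)): [A, G, D, C, J, F, I, E, B, H]
After 8 (reverse(7, 9)): [A, G, D, C, J, F, I, H, B, E]
After 9 (swap(8, 0)): [B, G, D, C, J, F, I, H, A, E]
After 10 (reverse(7, 8)): [B, G, D, C, J, F, I, A, H, E]
After 11 (swap(6, 3)): [B, G, D, I, J, F, C, A, H, E]
After 12 (rotate_left(5, 7, k=2)): [B, G, D, I, J, A, F, C, H, E]

Answer: [B, G, D, I, J, A, F, C, H, E]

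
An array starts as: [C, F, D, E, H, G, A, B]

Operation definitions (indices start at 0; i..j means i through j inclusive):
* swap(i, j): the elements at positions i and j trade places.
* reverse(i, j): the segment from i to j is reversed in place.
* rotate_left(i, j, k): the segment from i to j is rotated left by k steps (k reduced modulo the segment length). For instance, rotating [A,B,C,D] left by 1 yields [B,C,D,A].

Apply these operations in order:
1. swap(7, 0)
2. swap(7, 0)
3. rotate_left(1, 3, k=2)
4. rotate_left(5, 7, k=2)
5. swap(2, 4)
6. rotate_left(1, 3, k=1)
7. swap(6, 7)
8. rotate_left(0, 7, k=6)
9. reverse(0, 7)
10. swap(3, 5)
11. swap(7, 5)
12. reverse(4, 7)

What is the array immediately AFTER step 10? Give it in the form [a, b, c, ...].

Answer: [B, F, E, C, H, D, G, A]

Derivation:
After 1 (swap(7, 0)): [B, F, D, E, H, G, A, C]
After 2 (swap(7, 0)): [C, F, D, E, H, G, A, B]
After 3 (rotate_left(1, 3, k=2)): [C, E, F, D, H, G, A, B]
After 4 (rotate_left(5, 7, k=2)): [C, E, F, D, H, B, G, A]
After 5 (swap(2, 4)): [C, E, H, D, F, B, G, A]
After 6 (rotate_left(1, 3, k=1)): [C, H, D, E, F, B, G, A]
After 7 (swap(6, 7)): [C, H, D, E, F, B, A, G]
After 8 (rotate_left(0, 7, k=6)): [A, G, C, H, D, E, F, B]
After 9 (reverse(0, 7)): [B, F, E, D, H, C, G, A]
After 10 (swap(3, 5)): [B, F, E, C, H, D, G, A]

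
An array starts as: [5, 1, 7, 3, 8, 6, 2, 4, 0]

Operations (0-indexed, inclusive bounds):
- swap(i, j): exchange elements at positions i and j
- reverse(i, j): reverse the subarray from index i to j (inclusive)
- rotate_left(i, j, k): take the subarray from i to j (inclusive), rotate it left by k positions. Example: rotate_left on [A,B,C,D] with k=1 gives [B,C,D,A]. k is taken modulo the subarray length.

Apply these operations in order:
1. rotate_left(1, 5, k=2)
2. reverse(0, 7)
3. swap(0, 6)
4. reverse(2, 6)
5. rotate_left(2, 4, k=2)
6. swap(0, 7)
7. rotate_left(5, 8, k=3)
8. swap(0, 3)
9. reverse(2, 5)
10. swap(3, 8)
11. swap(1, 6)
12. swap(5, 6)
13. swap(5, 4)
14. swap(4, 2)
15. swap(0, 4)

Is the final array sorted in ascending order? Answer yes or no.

Answer: yes

Derivation:
After 1 (rotate_left(1, 5, k=2)): [5, 3, 8, 6, 1, 7, 2, 4, 0]
After 2 (reverse(0, 7)): [4, 2, 7, 1, 6, 8, 3, 5, 0]
After 3 (swap(0, 6)): [3, 2, 7, 1, 6, 8, 4, 5, 0]
After 4 (reverse(2, 6)): [3, 2, 4, 8, 6, 1, 7, 5, 0]
After 5 (rotate_left(2, 4, k=2)): [3, 2, 6, 4, 8, 1, 7, 5, 0]
After 6 (swap(0, 7)): [5, 2, 6, 4, 8, 1, 7, 3, 0]
After 7 (rotate_left(5, 8, k=3)): [5, 2, 6, 4, 8, 0, 1, 7, 3]
After 8 (swap(0, 3)): [4, 2, 6, 5, 8, 0, 1, 7, 3]
After 9 (reverse(2, 5)): [4, 2, 0, 8, 5, 6, 1, 7, 3]
After 10 (swap(3, 8)): [4, 2, 0, 3, 5, 6, 1, 7, 8]
After 11 (swap(1, 6)): [4, 1, 0, 3, 5, 6, 2, 7, 8]
After 12 (swap(5, 6)): [4, 1, 0, 3, 5, 2, 6, 7, 8]
After 13 (swap(5, 4)): [4, 1, 0, 3, 2, 5, 6, 7, 8]
After 14 (swap(4, 2)): [4, 1, 2, 3, 0, 5, 6, 7, 8]
After 15 (swap(0, 4)): [0, 1, 2, 3, 4, 5, 6, 7, 8]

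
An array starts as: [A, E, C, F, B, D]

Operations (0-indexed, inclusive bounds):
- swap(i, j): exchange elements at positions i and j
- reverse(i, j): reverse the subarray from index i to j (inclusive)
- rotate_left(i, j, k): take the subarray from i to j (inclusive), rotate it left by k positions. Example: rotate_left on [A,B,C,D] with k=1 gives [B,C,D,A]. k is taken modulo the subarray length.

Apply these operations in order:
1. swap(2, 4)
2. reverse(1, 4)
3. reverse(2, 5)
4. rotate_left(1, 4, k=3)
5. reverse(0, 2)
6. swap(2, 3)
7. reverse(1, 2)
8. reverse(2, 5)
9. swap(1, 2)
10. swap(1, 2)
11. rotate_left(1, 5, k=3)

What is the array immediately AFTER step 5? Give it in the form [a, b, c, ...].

Answer: [C, B, A, D, E, F]

Derivation:
After 1 (swap(2, 4)): [A, E, B, F, C, D]
After 2 (reverse(1, 4)): [A, C, F, B, E, D]
After 3 (reverse(2, 5)): [A, C, D, E, B, F]
After 4 (rotate_left(1, 4, k=3)): [A, B, C, D, E, F]
After 5 (reverse(0, 2)): [C, B, A, D, E, F]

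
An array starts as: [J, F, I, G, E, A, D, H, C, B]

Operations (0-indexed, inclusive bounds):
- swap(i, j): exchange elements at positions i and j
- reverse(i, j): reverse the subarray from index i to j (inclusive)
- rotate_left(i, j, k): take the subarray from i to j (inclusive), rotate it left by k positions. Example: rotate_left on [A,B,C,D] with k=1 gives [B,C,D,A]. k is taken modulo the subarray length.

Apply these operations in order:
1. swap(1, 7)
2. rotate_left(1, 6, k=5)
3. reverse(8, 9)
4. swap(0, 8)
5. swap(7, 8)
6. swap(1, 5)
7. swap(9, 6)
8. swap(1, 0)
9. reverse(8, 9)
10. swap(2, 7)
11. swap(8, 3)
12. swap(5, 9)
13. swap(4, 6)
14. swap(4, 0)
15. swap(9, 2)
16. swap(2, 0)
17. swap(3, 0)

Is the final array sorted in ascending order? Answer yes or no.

Answer: yes

Derivation:
After 1 (swap(1, 7)): [J, H, I, G, E, A, D, F, C, B]
After 2 (rotate_left(1, 6, k=5)): [J, D, H, I, G, E, A, F, C, B]
After 3 (reverse(8, 9)): [J, D, H, I, G, E, A, F, B, C]
After 4 (swap(0, 8)): [B, D, H, I, G, E, A, F, J, C]
After 5 (swap(7, 8)): [B, D, H, I, G, E, A, J, F, C]
After 6 (swap(1, 5)): [B, E, H, I, G, D, A, J, F, C]
After 7 (swap(9, 6)): [B, E, H, I, G, D, C, J, F, A]
After 8 (swap(1, 0)): [E, B, H, I, G, D, C, J, F, A]
After 9 (reverse(8, 9)): [E, B, H, I, G, D, C, J, A, F]
After 10 (swap(2, 7)): [E, B, J, I, G, D, C, H, A, F]
After 11 (swap(8, 3)): [E, B, J, A, G, D, C, H, I, F]
After 12 (swap(5, 9)): [E, B, J, A, G, F, C, H, I, D]
After 13 (swap(4, 6)): [E, B, J, A, C, F, G, H, I, D]
After 14 (swap(4, 0)): [C, B, J, A, E, F, G, H, I, D]
After 15 (swap(9, 2)): [C, B, D, A, E, F, G, H, I, J]
After 16 (swap(2, 0)): [D, B, C, A, E, F, G, H, I, J]
After 17 (swap(3, 0)): [A, B, C, D, E, F, G, H, I, J]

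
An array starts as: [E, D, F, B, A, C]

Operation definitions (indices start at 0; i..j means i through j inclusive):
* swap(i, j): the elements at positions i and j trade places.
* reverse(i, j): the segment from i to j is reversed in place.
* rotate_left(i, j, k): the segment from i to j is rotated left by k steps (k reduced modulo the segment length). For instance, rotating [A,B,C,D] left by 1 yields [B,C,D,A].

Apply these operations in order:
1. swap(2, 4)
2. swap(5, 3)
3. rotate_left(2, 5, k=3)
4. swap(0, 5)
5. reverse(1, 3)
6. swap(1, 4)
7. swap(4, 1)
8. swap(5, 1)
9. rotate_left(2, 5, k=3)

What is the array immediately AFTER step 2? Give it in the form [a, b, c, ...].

Answer: [E, D, A, C, F, B]

Derivation:
After 1 (swap(2, 4)): [E, D, A, B, F, C]
After 2 (swap(5, 3)): [E, D, A, C, F, B]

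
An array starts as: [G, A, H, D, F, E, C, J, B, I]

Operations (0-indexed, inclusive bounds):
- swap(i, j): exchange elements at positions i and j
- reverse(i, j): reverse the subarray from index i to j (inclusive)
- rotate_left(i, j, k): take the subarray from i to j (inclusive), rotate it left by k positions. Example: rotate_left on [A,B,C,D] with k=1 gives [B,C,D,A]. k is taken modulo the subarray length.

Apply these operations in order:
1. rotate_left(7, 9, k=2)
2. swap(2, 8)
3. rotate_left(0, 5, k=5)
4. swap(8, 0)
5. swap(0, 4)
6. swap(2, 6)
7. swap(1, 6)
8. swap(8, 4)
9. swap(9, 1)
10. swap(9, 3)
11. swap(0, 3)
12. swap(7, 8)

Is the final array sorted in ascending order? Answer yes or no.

Answer: yes

Derivation:
After 1 (rotate_left(7, 9, k=2)): [G, A, H, D, F, E, C, I, J, B]
After 2 (swap(2, 8)): [G, A, J, D, F, E, C, I, H, B]
After 3 (rotate_left(0, 5, k=5)): [E, G, A, J, D, F, C, I, H, B]
After 4 (swap(8, 0)): [H, G, A, J, D, F, C, I, E, B]
After 5 (swap(0, 4)): [D, G, A, J, H, F, C, I, E, B]
After 6 (swap(2, 6)): [D, G, C, J, H, F, A, I, E, B]
After 7 (swap(1, 6)): [D, A, C, J, H, F, G, I, E, B]
After 8 (swap(8, 4)): [D, A, C, J, E, F, G, I, H, B]
After 9 (swap(9, 1)): [D, B, C, J, E, F, G, I, H, A]
After 10 (swap(9, 3)): [D, B, C, A, E, F, G, I, H, J]
After 11 (swap(0, 3)): [A, B, C, D, E, F, G, I, H, J]
After 12 (swap(7, 8)): [A, B, C, D, E, F, G, H, I, J]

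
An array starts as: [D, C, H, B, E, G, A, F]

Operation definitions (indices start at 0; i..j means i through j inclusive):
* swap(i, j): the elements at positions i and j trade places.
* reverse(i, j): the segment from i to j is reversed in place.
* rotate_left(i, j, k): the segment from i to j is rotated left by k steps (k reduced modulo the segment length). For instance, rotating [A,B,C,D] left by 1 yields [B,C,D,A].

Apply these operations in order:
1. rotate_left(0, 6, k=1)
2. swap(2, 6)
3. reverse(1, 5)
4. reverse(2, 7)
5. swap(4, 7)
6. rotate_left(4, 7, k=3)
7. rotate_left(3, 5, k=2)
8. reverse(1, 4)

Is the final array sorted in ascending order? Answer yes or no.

Answer: no

Derivation:
After 1 (rotate_left(0, 6, k=1)): [C, H, B, E, G, A, D, F]
After 2 (swap(2, 6)): [C, H, D, E, G, A, B, F]
After 3 (reverse(1, 5)): [C, A, G, E, D, H, B, F]
After 4 (reverse(2, 7)): [C, A, F, B, H, D, E, G]
After 5 (swap(4, 7)): [C, A, F, B, G, D, E, H]
After 6 (rotate_left(4, 7, k=3)): [C, A, F, B, H, G, D, E]
After 7 (rotate_left(3, 5, k=2)): [C, A, F, G, B, H, D, E]
After 8 (reverse(1, 4)): [C, B, G, F, A, H, D, E]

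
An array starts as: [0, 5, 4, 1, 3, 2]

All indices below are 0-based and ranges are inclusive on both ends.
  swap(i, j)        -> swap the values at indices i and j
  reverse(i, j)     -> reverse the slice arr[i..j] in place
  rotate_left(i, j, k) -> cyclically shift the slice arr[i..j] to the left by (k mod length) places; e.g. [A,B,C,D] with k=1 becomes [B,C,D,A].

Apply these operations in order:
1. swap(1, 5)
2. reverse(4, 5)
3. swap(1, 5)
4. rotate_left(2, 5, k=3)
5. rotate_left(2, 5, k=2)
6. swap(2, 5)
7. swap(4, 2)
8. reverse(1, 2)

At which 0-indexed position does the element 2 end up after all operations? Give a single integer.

After 1 (swap(1, 5)): [0, 2, 4, 1, 3, 5]
After 2 (reverse(4, 5)): [0, 2, 4, 1, 5, 3]
After 3 (swap(1, 5)): [0, 3, 4, 1, 5, 2]
After 4 (rotate_left(2, 5, k=3)): [0, 3, 2, 4, 1, 5]
After 5 (rotate_left(2, 5, k=2)): [0, 3, 1, 5, 2, 4]
After 6 (swap(2, 5)): [0, 3, 4, 5, 2, 1]
After 7 (swap(4, 2)): [0, 3, 2, 5, 4, 1]
After 8 (reverse(1, 2)): [0, 2, 3, 5, 4, 1]

Answer: 1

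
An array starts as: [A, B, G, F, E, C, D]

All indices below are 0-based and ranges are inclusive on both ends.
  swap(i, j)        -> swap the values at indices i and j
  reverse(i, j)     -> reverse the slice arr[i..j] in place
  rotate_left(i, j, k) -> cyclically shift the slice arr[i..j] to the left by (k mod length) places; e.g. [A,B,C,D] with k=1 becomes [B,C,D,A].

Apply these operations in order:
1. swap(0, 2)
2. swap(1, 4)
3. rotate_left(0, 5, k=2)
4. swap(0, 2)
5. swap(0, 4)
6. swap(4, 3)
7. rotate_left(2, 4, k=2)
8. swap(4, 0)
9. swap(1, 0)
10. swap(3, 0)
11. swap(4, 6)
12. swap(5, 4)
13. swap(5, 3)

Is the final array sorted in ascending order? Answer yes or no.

After 1 (swap(0, 2)): [G, B, A, F, E, C, D]
After 2 (swap(1, 4)): [G, E, A, F, B, C, D]
After 3 (rotate_left(0, 5, k=2)): [A, F, B, C, G, E, D]
After 4 (swap(0, 2)): [B, F, A, C, G, E, D]
After 5 (swap(0, 4)): [G, F, A, C, B, E, D]
After 6 (swap(4, 3)): [G, F, A, B, C, E, D]
After 7 (rotate_left(2, 4, k=2)): [G, F, C, A, B, E, D]
After 8 (swap(4, 0)): [B, F, C, A, G, E, D]
After 9 (swap(1, 0)): [F, B, C, A, G, E, D]
After 10 (swap(3, 0)): [A, B, C, F, G, E, D]
After 11 (swap(4, 6)): [A, B, C, F, D, E, G]
After 12 (swap(5, 4)): [A, B, C, F, E, D, G]
After 13 (swap(5, 3)): [A, B, C, D, E, F, G]

Answer: yes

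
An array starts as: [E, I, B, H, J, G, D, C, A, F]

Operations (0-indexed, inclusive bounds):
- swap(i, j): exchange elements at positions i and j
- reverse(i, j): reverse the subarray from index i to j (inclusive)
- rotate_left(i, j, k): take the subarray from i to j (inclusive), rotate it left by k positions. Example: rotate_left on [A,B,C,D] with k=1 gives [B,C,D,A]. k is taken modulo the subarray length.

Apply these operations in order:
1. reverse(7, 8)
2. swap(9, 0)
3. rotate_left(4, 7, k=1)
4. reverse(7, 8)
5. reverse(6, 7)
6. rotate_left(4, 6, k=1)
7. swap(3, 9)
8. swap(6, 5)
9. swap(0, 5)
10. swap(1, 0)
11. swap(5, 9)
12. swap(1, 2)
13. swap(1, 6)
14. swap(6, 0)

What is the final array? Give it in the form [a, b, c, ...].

After 1 (reverse(7, 8)): [E, I, B, H, J, G, D, A, C, F]
After 2 (swap(9, 0)): [F, I, B, H, J, G, D, A, C, E]
After 3 (rotate_left(4, 7, k=1)): [F, I, B, H, G, D, A, J, C, E]
After 4 (reverse(7, 8)): [F, I, B, H, G, D, A, C, J, E]
After 5 (reverse(6, 7)): [F, I, B, H, G, D, C, A, J, E]
After 6 (rotate_left(4, 6, k=1)): [F, I, B, H, D, C, G, A, J, E]
After 7 (swap(3, 9)): [F, I, B, E, D, C, G, A, J, H]
After 8 (swap(6, 5)): [F, I, B, E, D, G, C, A, J, H]
After 9 (swap(0, 5)): [G, I, B, E, D, F, C, A, J, H]
After 10 (swap(1, 0)): [I, G, B, E, D, F, C, A, J, H]
After 11 (swap(5, 9)): [I, G, B, E, D, H, C, A, J, F]
After 12 (swap(1, 2)): [I, B, G, E, D, H, C, A, J, F]
After 13 (swap(1, 6)): [I, C, G, E, D, H, B, A, J, F]
After 14 (swap(6, 0)): [B, C, G, E, D, H, I, A, J, F]

Answer: [B, C, G, E, D, H, I, A, J, F]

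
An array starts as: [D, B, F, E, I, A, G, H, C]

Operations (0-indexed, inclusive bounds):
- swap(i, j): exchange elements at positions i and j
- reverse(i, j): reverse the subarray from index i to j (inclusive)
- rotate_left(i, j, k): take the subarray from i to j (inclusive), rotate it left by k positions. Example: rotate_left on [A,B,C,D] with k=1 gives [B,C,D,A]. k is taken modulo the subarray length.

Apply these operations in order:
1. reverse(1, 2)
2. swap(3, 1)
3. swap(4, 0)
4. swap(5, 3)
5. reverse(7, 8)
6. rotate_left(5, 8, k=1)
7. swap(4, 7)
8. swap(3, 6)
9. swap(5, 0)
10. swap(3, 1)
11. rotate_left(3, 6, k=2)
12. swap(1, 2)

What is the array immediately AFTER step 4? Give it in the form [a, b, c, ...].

Answer: [I, E, B, A, D, F, G, H, C]

Derivation:
After 1 (reverse(1, 2)): [D, F, B, E, I, A, G, H, C]
After 2 (swap(3, 1)): [D, E, B, F, I, A, G, H, C]
After 3 (swap(4, 0)): [I, E, B, F, D, A, G, H, C]
After 4 (swap(5, 3)): [I, E, B, A, D, F, G, H, C]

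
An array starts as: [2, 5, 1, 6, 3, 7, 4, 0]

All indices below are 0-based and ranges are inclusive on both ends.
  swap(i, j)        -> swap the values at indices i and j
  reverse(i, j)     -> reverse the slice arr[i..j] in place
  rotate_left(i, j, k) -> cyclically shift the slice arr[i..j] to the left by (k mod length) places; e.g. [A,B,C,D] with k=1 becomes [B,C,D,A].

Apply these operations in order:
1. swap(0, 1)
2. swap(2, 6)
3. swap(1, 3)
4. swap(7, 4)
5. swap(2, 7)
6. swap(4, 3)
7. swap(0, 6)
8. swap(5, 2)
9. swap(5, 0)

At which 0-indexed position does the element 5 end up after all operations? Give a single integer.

Answer: 6

Derivation:
After 1 (swap(0, 1)): [5, 2, 1, 6, 3, 7, 4, 0]
After 2 (swap(2, 6)): [5, 2, 4, 6, 3, 7, 1, 0]
After 3 (swap(1, 3)): [5, 6, 4, 2, 3, 7, 1, 0]
After 4 (swap(7, 4)): [5, 6, 4, 2, 0, 7, 1, 3]
After 5 (swap(2, 7)): [5, 6, 3, 2, 0, 7, 1, 4]
After 6 (swap(4, 3)): [5, 6, 3, 0, 2, 7, 1, 4]
After 7 (swap(0, 6)): [1, 6, 3, 0, 2, 7, 5, 4]
After 8 (swap(5, 2)): [1, 6, 7, 0, 2, 3, 5, 4]
After 9 (swap(5, 0)): [3, 6, 7, 0, 2, 1, 5, 4]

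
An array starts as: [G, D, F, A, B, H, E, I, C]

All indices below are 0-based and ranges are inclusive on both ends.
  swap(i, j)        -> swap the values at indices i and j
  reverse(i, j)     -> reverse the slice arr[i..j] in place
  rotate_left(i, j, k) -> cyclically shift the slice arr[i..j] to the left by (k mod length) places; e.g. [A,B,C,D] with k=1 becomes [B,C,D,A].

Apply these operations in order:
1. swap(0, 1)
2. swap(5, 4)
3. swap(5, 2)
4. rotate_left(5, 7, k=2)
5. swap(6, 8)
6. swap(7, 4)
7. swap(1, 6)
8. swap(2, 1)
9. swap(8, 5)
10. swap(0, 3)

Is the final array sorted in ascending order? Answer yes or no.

After 1 (swap(0, 1)): [D, G, F, A, B, H, E, I, C]
After 2 (swap(5, 4)): [D, G, F, A, H, B, E, I, C]
After 3 (swap(5, 2)): [D, G, B, A, H, F, E, I, C]
After 4 (rotate_left(5, 7, k=2)): [D, G, B, A, H, I, F, E, C]
After 5 (swap(6, 8)): [D, G, B, A, H, I, C, E, F]
After 6 (swap(7, 4)): [D, G, B, A, E, I, C, H, F]
After 7 (swap(1, 6)): [D, C, B, A, E, I, G, H, F]
After 8 (swap(2, 1)): [D, B, C, A, E, I, G, H, F]
After 9 (swap(8, 5)): [D, B, C, A, E, F, G, H, I]
After 10 (swap(0, 3)): [A, B, C, D, E, F, G, H, I]

Answer: yes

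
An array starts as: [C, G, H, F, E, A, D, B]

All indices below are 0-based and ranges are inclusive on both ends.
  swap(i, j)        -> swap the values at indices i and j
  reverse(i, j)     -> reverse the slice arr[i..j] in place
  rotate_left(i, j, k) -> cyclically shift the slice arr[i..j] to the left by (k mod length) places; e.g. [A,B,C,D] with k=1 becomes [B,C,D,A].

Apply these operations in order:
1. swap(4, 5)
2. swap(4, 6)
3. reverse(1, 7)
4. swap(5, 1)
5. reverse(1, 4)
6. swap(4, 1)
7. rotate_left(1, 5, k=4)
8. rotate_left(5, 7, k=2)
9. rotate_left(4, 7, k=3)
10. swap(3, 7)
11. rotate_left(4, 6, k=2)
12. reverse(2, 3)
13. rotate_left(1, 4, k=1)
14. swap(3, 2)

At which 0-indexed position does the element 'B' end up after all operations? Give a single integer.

After 1 (swap(4, 5)): [C, G, H, F, A, E, D, B]
After 2 (swap(4, 6)): [C, G, H, F, D, E, A, B]
After 3 (reverse(1, 7)): [C, B, A, E, D, F, H, G]
After 4 (swap(5, 1)): [C, F, A, E, D, B, H, G]
After 5 (reverse(1, 4)): [C, D, E, A, F, B, H, G]
After 6 (swap(4, 1)): [C, F, E, A, D, B, H, G]
After 7 (rotate_left(1, 5, k=4)): [C, B, F, E, A, D, H, G]
After 8 (rotate_left(5, 7, k=2)): [C, B, F, E, A, G, D, H]
After 9 (rotate_left(4, 7, k=3)): [C, B, F, E, H, A, G, D]
After 10 (swap(3, 7)): [C, B, F, D, H, A, G, E]
After 11 (rotate_left(4, 6, k=2)): [C, B, F, D, G, H, A, E]
After 12 (reverse(2, 3)): [C, B, D, F, G, H, A, E]
After 13 (rotate_left(1, 4, k=1)): [C, D, F, G, B, H, A, E]
After 14 (swap(3, 2)): [C, D, G, F, B, H, A, E]

Answer: 4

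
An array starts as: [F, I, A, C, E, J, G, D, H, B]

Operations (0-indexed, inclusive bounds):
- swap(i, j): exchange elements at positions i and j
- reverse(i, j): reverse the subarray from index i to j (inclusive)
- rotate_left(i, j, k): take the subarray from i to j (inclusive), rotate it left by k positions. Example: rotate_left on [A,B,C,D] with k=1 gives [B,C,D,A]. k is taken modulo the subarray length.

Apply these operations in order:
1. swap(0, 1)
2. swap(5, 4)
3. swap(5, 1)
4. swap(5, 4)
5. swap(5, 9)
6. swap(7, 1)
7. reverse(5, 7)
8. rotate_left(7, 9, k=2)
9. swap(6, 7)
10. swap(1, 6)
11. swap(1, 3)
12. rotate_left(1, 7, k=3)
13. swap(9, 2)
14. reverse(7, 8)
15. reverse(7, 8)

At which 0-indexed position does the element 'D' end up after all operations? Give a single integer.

After 1 (swap(0, 1)): [I, F, A, C, E, J, G, D, H, B]
After 2 (swap(5, 4)): [I, F, A, C, J, E, G, D, H, B]
After 3 (swap(5, 1)): [I, E, A, C, J, F, G, D, H, B]
After 4 (swap(5, 4)): [I, E, A, C, F, J, G, D, H, B]
After 5 (swap(5, 9)): [I, E, A, C, F, B, G, D, H, J]
After 6 (swap(7, 1)): [I, D, A, C, F, B, G, E, H, J]
After 7 (reverse(5, 7)): [I, D, A, C, F, E, G, B, H, J]
After 8 (rotate_left(7, 9, k=2)): [I, D, A, C, F, E, G, J, B, H]
After 9 (swap(6, 7)): [I, D, A, C, F, E, J, G, B, H]
After 10 (swap(1, 6)): [I, J, A, C, F, E, D, G, B, H]
After 11 (swap(1, 3)): [I, C, A, J, F, E, D, G, B, H]
After 12 (rotate_left(1, 7, k=3)): [I, F, E, D, G, C, A, J, B, H]
After 13 (swap(9, 2)): [I, F, H, D, G, C, A, J, B, E]
After 14 (reverse(7, 8)): [I, F, H, D, G, C, A, B, J, E]
After 15 (reverse(7, 8)): [I, F, H, D, G, C, A, J, B, E]

Answer: 3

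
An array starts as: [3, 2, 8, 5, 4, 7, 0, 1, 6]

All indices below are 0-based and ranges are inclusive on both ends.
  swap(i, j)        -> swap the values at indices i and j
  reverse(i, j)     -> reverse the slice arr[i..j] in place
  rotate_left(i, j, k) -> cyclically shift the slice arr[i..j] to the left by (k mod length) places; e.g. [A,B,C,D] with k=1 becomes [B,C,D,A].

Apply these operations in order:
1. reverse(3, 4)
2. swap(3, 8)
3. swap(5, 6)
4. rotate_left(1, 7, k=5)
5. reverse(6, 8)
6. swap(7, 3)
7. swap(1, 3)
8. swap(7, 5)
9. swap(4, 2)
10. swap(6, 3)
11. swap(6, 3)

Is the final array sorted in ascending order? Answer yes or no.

Answer: no

Derivation:
After 1 (reverse(3, 4)): [3, 2, 8, 4, 5, 7, 0, 1, 6]
After 2 (swap(3, 8)): [3, 2, 8, 6, 5, 7, 0, 1, 4]
After 3 (swap(5, 6)): [3, 2, 8, 6, 5, 0, 7, 1, 4]
After 4 (rotate_left(1, 7, k=5)): [3, 7, 1, 2, 8, 6, 5, 0, 4]
After 5 (reverse(6, 8)): [3, 7, 1, 2, 8, 6, 4, 0, 5]
After 6 (swap(7, 3)): [3, 7, 1, 0, 8, 6, 4, 2, 5]
After 7 (swap(1, 3)): [3, 0, 1, 7, 8, 6, 4, 2, 5]
After 8 (swap(7, 5)): [3, 0, 1, 7, 8, 2, 4, 6, 5]
After 9 (swap(4, 2)): [3, 0, 8, 7, 1, 2, 4, 6, 5]
After 10 (swap(6, 3)): [3, 0, 8, 4, 1, 2, 7, 6, 5]
After 11 (swap(6, 3)): [3, 0, 8, 7, 1, 2, 4, 6, 5]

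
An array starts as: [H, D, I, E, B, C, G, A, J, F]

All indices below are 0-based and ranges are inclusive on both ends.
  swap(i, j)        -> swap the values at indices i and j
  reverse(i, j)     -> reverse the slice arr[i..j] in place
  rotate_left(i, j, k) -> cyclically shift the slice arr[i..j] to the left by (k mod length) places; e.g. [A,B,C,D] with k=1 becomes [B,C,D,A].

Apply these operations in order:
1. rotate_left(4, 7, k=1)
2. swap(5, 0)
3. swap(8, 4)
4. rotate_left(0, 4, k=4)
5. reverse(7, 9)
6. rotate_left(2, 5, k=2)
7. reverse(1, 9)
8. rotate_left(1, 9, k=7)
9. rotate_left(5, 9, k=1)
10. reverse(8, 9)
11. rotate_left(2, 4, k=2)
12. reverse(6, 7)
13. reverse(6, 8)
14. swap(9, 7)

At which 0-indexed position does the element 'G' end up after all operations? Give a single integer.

After 1 (rotate_left(4, 7, k=1)): [H, D, I, E, C, G, A, B, J, F]
After 2 (swap(5, 0)): [G, D, I, E, C, H, A, B, J, F]
After 3 (swap(8, 4)): [G, D, I, E, J, H, A, B, C, F]
After 4 (rotate_left(0, 4, k=4)): [J, G, D, I, E, H, A, B, C, F]
After 5 (reverse(7, 9)): [J, G, D, I, E, H, A, F, C, B]
After 6 (rotate_left(2, 5, k=2)): [J, G, E, H, D, I, A, F, C, B]
After 7 (reverse(1, 9)): [J, B, C, F, A, I, D, H, E, G]
After 8 (rotate_left(1, 9, k=7)): [J, E, G, B, C, F, A, I, D, H]
After 9 (rotate_left(5, 9, k=1)): [J, E, G, B, C, A, I, D, H, F]
After 10 (reverse(8, 9)): [J, E, G, B, C, A, I, D, F, H]
After 11 (rotate_left(2, 4, k=2)): [J, E, C, G, B, A, I, D, F, H]
After 12 (reverse(6, 7)): [J, E, C, G, B, A, D, I, F, H]
After 13 (reverse(6, 8)): [J, E, C, G, B, A, F, I, D, H]
After 14 (swap(9, 7)): [J, E, C, G, B, A, F, H, D, I]

Answer: 3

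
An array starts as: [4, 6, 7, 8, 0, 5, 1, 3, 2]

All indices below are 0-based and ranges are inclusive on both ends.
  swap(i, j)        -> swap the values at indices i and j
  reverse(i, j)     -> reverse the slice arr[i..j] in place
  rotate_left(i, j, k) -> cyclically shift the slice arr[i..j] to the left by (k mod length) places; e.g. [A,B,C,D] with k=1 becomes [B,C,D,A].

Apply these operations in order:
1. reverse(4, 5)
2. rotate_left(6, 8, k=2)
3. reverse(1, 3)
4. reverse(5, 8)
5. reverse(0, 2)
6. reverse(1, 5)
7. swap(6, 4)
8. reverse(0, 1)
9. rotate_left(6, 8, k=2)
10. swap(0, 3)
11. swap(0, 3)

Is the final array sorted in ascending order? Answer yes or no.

After 1 (reverse(4, 5)): [4, 6, 7, 8, 5, 0, 1, 3, 2]
After 2 (rotate_left(6, 8, k=2)): [4, 6, 7, 8, 5, 0, 2, 1, 3]
After 3 (reverse(1, 3)): [4, 8, 7, 6, 5, 0, 2, 1, 3]
After 4 (reverse(5, 8)): [4, 8, 7, 6, 5, 3, 1, 2, 0]
After 5 (reverse(0, 2)): [7, 8, 4, 6, 5, 3, 1, 2, 0]
After 6 (reverse(1, 5)): [7, 3, 5, 6, 4, 8, 1, 2, 0]
After 7 (swap(6, 4)): [7, 3, 5, 6, 1, 8, 4, 2, 0]
After 8 (reverse(0, 1)): [3, 7, 5, 6, 1, 8, 4, 2, 0]
After 9 (rotate_left(6, 8, k=2)): [3, 7, 5, 6, 1, 8, 0, 4, 2]
After 10 (swap(0, 3)): [6, 7, 5, 3, 1, 8, 0, 4, 2]
After 11 (swap(0, 3)): [3, 7, 5, 6, 1, 8, 0, 4, 2]

Answer: no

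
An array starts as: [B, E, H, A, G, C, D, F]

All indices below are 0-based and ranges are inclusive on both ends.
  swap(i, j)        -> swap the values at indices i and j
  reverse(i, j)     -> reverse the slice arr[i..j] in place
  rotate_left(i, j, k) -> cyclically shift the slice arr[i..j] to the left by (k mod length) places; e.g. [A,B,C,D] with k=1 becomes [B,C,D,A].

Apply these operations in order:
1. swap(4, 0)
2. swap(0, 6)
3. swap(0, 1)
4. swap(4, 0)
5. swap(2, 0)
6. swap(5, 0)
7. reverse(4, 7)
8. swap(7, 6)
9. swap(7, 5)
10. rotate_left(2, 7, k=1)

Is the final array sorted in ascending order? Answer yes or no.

After 1 (swap(4, 0)): [G, E, H, A, B, C, D, F]
After 2 (swap(0, 6)): [D, E, H, A, B, C, G, F]
After 3 (swap(0, 1)): [E, D, H, A, B, C, G, F]
After 4 (swap(4, 0)): [B, D, H, A, E, C, G, F]
After 5 (swap(2, 0)): [H, D, B, A, E, C, G, F]
After 6 (swap(5, 0)): [C, D, B, A, E, H, G, F]
After 7 (reverse(4, 7)): [C, D, B, A, F, G, H, E]
After 8 (swap(7, 6)): [C, D, B, A, F, G, E, H]
After 9 (swap(7, 5)): [C, D, B, A, F, H, E, G]
After 10 (rotate_left(2, 7, k=1)): [C, D, A, F, H, E, G, B]

Answer: no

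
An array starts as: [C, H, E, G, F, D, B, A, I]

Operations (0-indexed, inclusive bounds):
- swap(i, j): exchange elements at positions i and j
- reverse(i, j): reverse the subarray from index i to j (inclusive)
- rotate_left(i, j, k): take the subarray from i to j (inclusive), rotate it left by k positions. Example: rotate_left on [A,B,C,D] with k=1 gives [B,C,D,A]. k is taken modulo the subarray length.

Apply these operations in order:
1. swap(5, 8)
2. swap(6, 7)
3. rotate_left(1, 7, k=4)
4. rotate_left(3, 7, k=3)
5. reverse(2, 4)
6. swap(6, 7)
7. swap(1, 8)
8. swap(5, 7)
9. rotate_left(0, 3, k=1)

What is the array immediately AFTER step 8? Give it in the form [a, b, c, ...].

Answer: [C, D, F, G, A, H, E, B, I]

Derivation:
After 1 (swap(5, 8)): [C, H, E, G, F, I, B, A, D]
After 2 (swap(6, 7)): [C, H, E, G, F, I, A, B, D]
After 3 (rotate_left(1, 7, k=4)): [C, I, A, B, H, E, G, F, D]
After 4 (rotate_left(3, 7, k=3)): [C, I, A, G, F, B, H, E, D]
After 5 (reverse(2, 4)): [C, I, F, G, A, B, H, E, D]
After 6 (swap(6, 7)): [C, I, F, G, A, B, E, H, D]
After 7 (swap(1, 8)): [C, D, F, G, A, B, E, H, I]
After 8 (swap(5, 7)): [C, D, F, G, A, H, E, B, I]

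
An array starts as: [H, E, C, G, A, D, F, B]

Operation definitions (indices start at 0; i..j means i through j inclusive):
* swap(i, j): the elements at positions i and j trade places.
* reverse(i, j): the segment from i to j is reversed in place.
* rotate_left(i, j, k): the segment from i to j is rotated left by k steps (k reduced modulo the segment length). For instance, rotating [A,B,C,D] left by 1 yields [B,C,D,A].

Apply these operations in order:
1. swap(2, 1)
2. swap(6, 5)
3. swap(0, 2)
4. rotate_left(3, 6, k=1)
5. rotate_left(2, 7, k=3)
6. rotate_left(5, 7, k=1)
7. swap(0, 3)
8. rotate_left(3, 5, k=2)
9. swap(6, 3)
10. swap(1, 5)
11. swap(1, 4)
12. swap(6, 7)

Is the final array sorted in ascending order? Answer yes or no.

Answer: no

Derivation:
After 1 (swap(2, 1)): [H, C, E, G, A, D, F, B]
After 2 (swap(6, 5)): [H, C, E, G, A, F, D, B]
After 3 (swap(0, 2)): [E, C, H, G, A, F, D, B]
After 4 (rotate_left(3, 6, k=1)): [E, C, H, A, F, D, G, B]
After 5 (rotate_left(2, 7, k=3)): [E, C, D, G, B, H, A, F]
After 6 (rotate_left(5, 7, k=1)): [E, C, D, G, B, A, F, H]
After 7 (swap(0, 3)): [G, C, D, E, B, A, F, H]
After 8 (rotate_left(3, 5, k=2)): [G, C, D, A, E, B, F, H]
After 9 (swap(6, 3)): [G, C, D, F, E, B, A, H]
After 10 (swap(1, 5)): [G, B, D, F, E, C, A, H]
After 11 (swap(1, 4)): [G, E, D, F, B, C, A, H]
After 12 (swap(6, 7)): [G, E, D, F, B, C, H, A]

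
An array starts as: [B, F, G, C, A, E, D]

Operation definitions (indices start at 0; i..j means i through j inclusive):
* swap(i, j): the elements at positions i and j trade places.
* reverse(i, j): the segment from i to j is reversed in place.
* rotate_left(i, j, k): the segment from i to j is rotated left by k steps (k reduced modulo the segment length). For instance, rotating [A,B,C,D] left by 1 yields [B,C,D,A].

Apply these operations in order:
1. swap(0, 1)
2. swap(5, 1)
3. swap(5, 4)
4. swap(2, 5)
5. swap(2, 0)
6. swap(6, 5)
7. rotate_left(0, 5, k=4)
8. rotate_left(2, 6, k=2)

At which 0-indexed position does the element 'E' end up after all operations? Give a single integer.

Answer: 6

Derivation:
After 1 (swap(0, 1)): [F, B, G, C, A, E, D]
After 2 (swap(5, 1)): [F, E, G, C, A, B, D]
After 3 (swap(5, 4)): [F, E, G, C, B, A, D]
After 4 (swap(2, 5)): [F, E, A, C, B, G, D]
After 5 (swap(2, 0)): [A, E, F, C, B, G, D]
After 6 (swap(6, 5)): [A, E, F, C, B, D, G]
After 7 (rotate_left(0, 5, k=4)): [B, D, A, E, F, C, G]
After 8 (rotate_left(2, 6, k=2)): [B, D, F, C, G, A, E]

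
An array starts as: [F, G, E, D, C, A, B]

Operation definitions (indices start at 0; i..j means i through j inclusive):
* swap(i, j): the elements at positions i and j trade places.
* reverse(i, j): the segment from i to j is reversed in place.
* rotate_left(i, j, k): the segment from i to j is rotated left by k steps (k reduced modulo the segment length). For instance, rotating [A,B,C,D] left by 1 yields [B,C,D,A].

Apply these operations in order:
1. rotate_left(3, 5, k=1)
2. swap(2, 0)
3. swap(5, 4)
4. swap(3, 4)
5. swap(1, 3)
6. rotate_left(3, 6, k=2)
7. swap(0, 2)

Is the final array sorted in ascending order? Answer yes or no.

After 1 (rotate_left(3, 5, k=1)): [F, G, E, C, A, D, B]
After 2 (swap(2, 0)): [E, G, F, C, A, D, B]
After 3 (swap(5, 4)): [E, G, F, C, D, A, B]
After 4 (swap(3, 4)): [E, G, F, D, C, A, B]
After 5 (swap(1, 3)): [E, D, F, G, C, A, B]
After 6 (rotate_left(3, 6, k=2)): [E, D, F, A, B, G, C]
After 7 (swap(0, 2)): [F, D, E, A, B, G, C]

Answer: no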